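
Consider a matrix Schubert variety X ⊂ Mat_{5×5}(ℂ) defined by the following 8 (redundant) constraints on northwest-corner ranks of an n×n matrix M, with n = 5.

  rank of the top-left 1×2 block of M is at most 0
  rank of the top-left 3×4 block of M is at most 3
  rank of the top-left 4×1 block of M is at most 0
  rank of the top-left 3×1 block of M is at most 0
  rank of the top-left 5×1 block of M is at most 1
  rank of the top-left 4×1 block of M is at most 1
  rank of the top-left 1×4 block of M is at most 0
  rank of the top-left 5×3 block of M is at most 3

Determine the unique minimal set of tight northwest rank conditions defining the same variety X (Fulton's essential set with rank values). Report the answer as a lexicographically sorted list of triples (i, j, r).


Reconstructing r_w from the 8 given conditions:

  row 1: 0 | 0 | 0 | 0 | 1
  row 2: 0 | 1 | 1 | 1 | 2
  row 3: 0 | 1 | 2 | 2 | 3
  row 4: 0 | 1 | 2 | 3 | 4
  row 5: 1 | 2 | 3 | 4 | 5

reading off 1-entries of Δ²R: w = (5, 2, 3, 4, 1).

Rothe diagram D(w) (7 cells), 2 SE-corners (essential conditions):

[(1, 4, 0), (4, 1, 0)]


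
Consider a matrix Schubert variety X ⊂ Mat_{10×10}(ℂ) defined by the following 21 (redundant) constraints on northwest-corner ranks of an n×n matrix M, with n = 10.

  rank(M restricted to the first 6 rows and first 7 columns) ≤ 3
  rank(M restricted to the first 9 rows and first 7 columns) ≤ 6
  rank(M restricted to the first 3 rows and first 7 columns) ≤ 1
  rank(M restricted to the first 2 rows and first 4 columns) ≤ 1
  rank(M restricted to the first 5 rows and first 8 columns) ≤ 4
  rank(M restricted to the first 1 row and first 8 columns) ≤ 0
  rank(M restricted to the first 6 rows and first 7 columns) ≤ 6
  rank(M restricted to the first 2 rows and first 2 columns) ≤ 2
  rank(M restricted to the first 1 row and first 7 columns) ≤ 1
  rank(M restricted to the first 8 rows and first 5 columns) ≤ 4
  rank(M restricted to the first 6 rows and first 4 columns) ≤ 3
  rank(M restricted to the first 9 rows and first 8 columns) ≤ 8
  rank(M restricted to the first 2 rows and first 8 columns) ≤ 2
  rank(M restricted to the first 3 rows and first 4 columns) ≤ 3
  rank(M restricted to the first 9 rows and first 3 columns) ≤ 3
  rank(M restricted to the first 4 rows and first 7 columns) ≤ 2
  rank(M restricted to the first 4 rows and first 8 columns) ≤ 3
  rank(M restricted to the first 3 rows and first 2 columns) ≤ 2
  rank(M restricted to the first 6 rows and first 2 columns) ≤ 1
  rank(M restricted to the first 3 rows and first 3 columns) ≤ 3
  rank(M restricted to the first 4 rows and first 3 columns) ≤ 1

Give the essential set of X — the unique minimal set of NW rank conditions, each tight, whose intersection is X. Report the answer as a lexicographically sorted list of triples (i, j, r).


The tightest implied rank at each (i,j), from the 21 conditions:

  i=1: 0 0 0 0 0 0 0 0 1 1
  i=2: 1 1 1 1 1 1 1 1 2 2
  i=3: 1 1 1 1 1 1 1 2 3 3
  i=4: 1 1 1 2 2 2 2 3 4 4
  i=5: 1 1 2 3 3 3 3 4 5 5
  i=6: 1 1 2 3 3 3 3 4 5 6
  i=7: 1 2 3 4 4 4 4 5 6 7
  i=8: 1 2 3 4 4 5 5 6 7 8
  i=9: 1 2 3 4 5 6 6 7 8 9
  i=10: 1 2 3 4 5 6 7 8 9 10

so w = (9, 1, 8, 4, 3, 10, 2, 6, 5, 7).

|D(w)|=22, |Ess(w)|=6:

[(1, 8, 0), (3, 7, 1), (4, 3, 1), (6, 2, 1), (6, 7, 3), (8, 5, 4)]


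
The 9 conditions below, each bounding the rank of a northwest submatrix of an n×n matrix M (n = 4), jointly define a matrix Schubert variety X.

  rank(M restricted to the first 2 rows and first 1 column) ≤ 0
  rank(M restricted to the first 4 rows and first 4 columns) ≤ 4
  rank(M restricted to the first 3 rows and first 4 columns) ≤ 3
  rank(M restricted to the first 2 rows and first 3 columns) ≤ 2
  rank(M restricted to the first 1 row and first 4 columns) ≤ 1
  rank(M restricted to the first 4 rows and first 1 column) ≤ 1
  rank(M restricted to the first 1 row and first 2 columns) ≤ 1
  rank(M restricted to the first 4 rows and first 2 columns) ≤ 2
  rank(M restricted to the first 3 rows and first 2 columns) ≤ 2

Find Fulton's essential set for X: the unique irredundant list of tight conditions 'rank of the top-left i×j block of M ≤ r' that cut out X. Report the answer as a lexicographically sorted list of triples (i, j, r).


Computing R[i][j] = min implied NW-rank bound (n=4, 9 conditions):

  i=1: 0  1  1  1
  i=2: 0  1  2  2
  i=3: 1  2  3  3
  i=4: 1  2  3  4

reading off 1-entries of Δ²R: w = (2, 3, 1, 4).

1 SE-corner of the 2-cell Rothe diagram gives Ess(w):

[(2, 1, 0)]


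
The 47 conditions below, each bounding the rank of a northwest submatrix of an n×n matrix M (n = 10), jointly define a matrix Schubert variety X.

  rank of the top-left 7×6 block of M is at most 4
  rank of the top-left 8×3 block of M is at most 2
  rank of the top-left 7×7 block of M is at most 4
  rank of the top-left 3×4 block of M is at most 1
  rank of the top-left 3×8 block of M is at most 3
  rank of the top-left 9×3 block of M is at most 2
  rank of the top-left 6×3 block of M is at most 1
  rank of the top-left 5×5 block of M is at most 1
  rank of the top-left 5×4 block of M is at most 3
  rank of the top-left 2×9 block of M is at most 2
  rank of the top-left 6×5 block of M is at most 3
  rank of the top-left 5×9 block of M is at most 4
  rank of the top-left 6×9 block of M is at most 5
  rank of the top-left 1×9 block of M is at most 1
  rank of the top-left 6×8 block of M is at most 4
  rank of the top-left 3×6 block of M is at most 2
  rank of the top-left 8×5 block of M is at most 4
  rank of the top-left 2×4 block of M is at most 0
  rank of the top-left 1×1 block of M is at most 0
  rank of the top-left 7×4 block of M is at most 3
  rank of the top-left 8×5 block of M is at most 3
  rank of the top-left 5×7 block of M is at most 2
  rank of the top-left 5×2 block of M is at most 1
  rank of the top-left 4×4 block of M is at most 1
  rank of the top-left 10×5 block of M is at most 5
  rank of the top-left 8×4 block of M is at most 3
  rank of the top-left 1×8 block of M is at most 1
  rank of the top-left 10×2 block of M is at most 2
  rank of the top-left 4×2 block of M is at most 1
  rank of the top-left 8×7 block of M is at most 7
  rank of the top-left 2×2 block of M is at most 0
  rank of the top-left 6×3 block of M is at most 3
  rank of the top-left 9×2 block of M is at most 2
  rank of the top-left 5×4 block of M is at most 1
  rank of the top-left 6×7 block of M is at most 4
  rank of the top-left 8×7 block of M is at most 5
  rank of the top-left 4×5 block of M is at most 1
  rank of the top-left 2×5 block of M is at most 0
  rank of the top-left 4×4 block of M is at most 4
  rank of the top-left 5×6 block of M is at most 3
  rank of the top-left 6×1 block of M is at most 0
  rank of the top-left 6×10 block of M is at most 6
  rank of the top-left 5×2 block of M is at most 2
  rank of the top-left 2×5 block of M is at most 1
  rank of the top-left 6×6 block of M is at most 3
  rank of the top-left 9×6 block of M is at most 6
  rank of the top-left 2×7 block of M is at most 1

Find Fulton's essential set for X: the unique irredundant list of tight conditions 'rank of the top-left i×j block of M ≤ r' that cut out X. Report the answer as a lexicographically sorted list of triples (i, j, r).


Rank table r_w(10×10) implied by the 47 constraints:

  0  0  0  0  0  1  1  1  1  1
  0  0  0  0  0  1  1  2  2  2
  0  1  1  1  1  2  2  3  3  3
  0  1  1  1  1  2  2  3  4  4
  0  1  1  1  1  2  2  3  4  5
  0  1  1  2  2  3  3  4  5  6
  1  2  2  3  3  4  4  5  6  7
  1  2  2  3  3  4  5  6  7  8
  1  2  2  3  4  5  6  7  8  9
  1  2  3  4  5  6  7  8  9  10

giving w = (6, 8, 2, 9, 10, 4, 1, 7, 5, 3) via Δ²R.

D(w) has 27 cells with 8 SE-corners; essential set:

[(2, 5, 0), (2, 7, 1), (5, 5, 1), (5, 7, 2), (6, 1, 0), (6, 3, 1), (8, 5, 3), (9, 3, 2)]


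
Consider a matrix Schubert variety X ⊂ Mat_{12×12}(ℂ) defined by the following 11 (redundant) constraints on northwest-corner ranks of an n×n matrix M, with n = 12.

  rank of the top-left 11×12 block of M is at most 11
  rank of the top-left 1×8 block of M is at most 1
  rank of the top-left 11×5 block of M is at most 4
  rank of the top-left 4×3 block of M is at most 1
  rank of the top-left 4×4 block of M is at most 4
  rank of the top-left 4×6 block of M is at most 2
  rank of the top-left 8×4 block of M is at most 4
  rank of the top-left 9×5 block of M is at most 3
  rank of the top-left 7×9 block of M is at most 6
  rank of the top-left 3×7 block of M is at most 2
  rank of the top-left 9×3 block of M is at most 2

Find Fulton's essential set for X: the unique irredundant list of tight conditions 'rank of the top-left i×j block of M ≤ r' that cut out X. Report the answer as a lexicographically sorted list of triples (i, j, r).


The tightest implied rank at each (i,j), from the 11 conditions:

  R[1]: 1, 1, 1, 1, 1, 1, 1, 1, 1, 1, 1, 1
  R[2]: 1, 1, 1, 2, 2, 2, 2, 2, 2, 2, 2, 2
  R[3]: 1, 1, 1, 2, 2, 2, 2, 3, 3, 3, 3, 3
  R[4]: 1, 1, 1, 2, 2, 2, 3, 4, 4, 4, 4, 4
  R[5]: 1, 2, 2, 3, 3, 3, 4, 5, 5, 5, 5, 5
  R[6]: 1, 2, 2, 3, 3, 4, 5, 6, 6, 6, 6, 6
  R[7]: 1, 2, 2, 3, 3, 4, 5, 6, 6, 7, 7, 7
  R[8]: 1, 2, 2, 3, 3, 4, 5, 6, 7, 8, 8, 8
  R[9]: 1, 2, 2, 3, 3, 4, 5, 6, 7, 8, 9, 9
  R[10]: 1, 2, 3, 4, 4, 5, 6, 7, 8, 9, 10, 10
  R[11]: 1, 2, 3, 4, 4, 5, 6, 7, 8, 9, 10, 11
  R[12]: 1, 2, 3, 4, 5, 6, 7, 8, 9, 10, 11, 12

hence w(1..12) = (1, 4, 8, 7, 2, 6, 10, 9, 11, 3, 12, 5).

ℓ(w)=21; the 7 essential cells (i,j,r):

[(3, 7, 2), (4, 3, 1), (4, 6, 2), (7, 9, 6), (9, 3, 2), (9, 5, 3), (11, 5, 4)]


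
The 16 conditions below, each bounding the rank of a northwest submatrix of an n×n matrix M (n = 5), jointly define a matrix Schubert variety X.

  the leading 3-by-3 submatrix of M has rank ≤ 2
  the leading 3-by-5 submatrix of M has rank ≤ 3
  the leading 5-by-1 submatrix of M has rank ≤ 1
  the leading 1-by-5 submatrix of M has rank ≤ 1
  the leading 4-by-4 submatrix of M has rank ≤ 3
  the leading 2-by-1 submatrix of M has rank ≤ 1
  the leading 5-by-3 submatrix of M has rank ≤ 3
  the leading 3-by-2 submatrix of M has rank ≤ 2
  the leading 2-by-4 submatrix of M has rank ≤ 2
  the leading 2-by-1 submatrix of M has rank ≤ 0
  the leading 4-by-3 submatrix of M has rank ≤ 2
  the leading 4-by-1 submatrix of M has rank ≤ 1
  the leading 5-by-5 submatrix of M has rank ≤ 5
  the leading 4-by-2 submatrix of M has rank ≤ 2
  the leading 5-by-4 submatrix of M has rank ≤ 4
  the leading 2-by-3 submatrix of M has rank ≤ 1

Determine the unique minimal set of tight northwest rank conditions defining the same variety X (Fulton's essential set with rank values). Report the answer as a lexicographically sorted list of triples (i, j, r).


Propagating the 16 rank bounds to every northwest block:

  i=1: 0  1  1  1  1
  i=2: 0  1  1  2  2
  i=3: 1  2  2  3  3
  i=4: 1  2  2  3  4
  i=5: 1  2  3  4  5

so w = (2, 4, 1, 5, 3).

Rothe diagram D(w) (4 cells), 3 SE-corners (essential conditions):

[(2, 1, 0), (2, 3, 1), (4, 3, 2)]


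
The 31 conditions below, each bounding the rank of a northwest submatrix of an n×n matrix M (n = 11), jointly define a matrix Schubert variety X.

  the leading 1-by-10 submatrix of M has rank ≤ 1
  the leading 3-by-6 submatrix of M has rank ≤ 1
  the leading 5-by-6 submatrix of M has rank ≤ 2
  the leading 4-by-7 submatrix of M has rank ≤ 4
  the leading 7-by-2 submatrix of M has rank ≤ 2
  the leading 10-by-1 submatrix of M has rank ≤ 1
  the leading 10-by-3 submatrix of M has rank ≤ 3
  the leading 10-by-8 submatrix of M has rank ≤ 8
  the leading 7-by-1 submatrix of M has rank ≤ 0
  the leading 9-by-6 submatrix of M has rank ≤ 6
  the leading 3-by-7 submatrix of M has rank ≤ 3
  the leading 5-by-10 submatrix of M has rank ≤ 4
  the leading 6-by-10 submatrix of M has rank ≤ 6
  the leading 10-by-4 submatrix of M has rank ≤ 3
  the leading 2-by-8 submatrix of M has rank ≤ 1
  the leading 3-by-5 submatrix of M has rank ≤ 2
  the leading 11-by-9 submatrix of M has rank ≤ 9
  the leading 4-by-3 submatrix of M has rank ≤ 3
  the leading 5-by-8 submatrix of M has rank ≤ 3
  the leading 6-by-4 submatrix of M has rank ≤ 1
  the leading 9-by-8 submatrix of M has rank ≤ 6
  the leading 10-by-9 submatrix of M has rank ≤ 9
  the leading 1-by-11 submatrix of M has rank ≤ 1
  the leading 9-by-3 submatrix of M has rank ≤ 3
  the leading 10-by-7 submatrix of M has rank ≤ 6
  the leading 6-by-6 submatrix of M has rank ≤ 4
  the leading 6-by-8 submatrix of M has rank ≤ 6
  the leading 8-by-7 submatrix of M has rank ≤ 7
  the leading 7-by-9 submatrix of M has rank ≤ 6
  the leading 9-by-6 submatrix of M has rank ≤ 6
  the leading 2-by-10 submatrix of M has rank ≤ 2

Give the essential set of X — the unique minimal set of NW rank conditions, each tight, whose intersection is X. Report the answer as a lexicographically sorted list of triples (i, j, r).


Reconstructing r_w from the 31 given conditions:

  i=1: 0  1  1  1  1  1  1  1  1  1  1
  i=2: 0  1  1  1  1  1  1  1  2  2  2
  i=3: 0  1  1  1  1  1  2  2  3  3  3
  i=4: 0  1  1  1  2  2  3  3  4  4  4
  i=5: 0  1  1  1  2  2  3  3  4  4  5
  i=6: 0  1  1  1  2  3  4  4  5  5  6
  i=7: 0  1  2  2  3  4  5  5  6  6  7
  i=8: 1  2  3  3  4  5  6  6  7  7  8
  i=9: 1  2  3  3  4  5  6  6  7  8  9
  i=10: 1  2  3  3  4  5  6  7  8  9  10
  i=11: 1  2  3  4  5  6  7  8  9  10  11

the unique w with this rank table is (2, 9, 7, 5, 11, 6, 3, 1, 10, 8, 4).

ℓ(w)=29; the 9 essential cells (i,j,r):

[(2, 8, 1), (3, 6, 1), (5, 6, 2), (5, 8, 3), (5, 10, 4), (6, 4, 1), (7, 1, 0), (9, 8, 6), (10, 4, 3)]


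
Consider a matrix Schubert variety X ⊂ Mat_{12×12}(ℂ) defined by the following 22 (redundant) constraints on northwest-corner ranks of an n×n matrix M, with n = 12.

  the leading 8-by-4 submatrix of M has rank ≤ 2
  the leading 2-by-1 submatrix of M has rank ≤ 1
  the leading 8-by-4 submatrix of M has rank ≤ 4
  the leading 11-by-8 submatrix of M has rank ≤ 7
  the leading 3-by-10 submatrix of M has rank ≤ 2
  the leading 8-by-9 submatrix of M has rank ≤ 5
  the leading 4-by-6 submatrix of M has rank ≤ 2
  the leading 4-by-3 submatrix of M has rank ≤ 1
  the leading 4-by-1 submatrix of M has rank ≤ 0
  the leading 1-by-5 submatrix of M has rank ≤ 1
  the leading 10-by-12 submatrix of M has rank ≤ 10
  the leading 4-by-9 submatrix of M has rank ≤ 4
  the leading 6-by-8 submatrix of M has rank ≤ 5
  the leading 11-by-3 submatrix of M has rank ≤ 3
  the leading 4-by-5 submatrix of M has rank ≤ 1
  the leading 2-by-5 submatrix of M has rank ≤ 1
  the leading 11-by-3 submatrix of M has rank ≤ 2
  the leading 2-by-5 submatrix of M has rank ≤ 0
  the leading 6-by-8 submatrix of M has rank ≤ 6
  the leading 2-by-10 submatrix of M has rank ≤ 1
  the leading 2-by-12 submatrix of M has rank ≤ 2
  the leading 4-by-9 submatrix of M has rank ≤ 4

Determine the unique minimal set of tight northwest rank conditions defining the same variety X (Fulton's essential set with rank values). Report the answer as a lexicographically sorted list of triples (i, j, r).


Reconstructing r_w from the 22 given conditions:

  R[1]: 0  0  0  0  0  1  1  1  1  1  1  1
  R[2]: 0  0  0  0  0  1  1  1  1  1  2  2
  R[3]: 0  1  1  1  1  2  2  2  2  2  3  3
  R[4]: 0  1  1  1  1  2  3  3  3  3  4  4
  R[5]: 1  2  2  2  2  3  4  4  4  4  5  5
  R[6]: 1  2  2  2  3  4  5  5  5  5  6  6
  R[7]: 1  2  2  2  3  4  5  5  5  6  7  7
  R[8]: 1  2  2  2  3  4  5  5  5  6  7  8
  R[9]: 1  2  2  3  4  5  6  6  6  7  8  9
  R[10]: 1  2  2  3  4  5  6  7  7  8  9  10
  R[11]: 1  2  2  3  4  5  6  7  8  9  10  11
  R[12]: 1  2  3  4  5  6  7  8  9  10  11  12

giving w = (6, 11, 2, 7, 1, 5, 10, 12, 4, 8, 9, 3) via Δ²R.

Fulton essential set (7 of the 32 Rothe cells):

[(2, 5, 0), (2, 10, 1), (4, 1, 0), (4, 5, 1), (8, 4, 2), (8, 9, 5), (11, 3, 2)]


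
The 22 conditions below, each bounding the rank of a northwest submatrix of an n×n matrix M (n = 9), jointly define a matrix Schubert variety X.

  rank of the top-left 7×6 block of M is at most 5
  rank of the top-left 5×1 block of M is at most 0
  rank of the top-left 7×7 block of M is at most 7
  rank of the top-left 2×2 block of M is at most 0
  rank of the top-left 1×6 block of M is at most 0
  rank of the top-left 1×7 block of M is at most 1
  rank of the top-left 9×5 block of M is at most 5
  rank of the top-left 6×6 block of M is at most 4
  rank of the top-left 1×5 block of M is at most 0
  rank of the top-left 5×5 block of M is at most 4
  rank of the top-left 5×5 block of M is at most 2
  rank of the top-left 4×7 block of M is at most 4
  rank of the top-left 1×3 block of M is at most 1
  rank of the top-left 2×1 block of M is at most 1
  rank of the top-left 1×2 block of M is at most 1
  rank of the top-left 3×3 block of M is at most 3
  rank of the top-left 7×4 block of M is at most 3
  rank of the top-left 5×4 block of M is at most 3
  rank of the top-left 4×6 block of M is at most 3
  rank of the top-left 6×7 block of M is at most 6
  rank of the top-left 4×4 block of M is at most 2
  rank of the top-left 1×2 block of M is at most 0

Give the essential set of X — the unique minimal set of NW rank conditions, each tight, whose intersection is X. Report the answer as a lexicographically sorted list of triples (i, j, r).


Reconstructing r_w from the 22 given conditions:

  i=1: 0  0  0  0  0  0  1  1  1
  i=2: 0  0  1  1  1  1  2  2  2
  i=3: 0  1  2  2  2  2  3  3  3
  i=4: 0  1  2  2  2  3  4  4  4
  i=5: 0  1  2  2  2  3  4  5  5
  i=6: 1  2  3  3  3  4  5  6  6
  i=7: 1  2  3  3  4  5  6  7  7
  i=8: 1  2  3  4  5  6  7  8  8
  i=9: 1  2  3  4  5  6  7  8  9

the unique w with this rank table is (7, 3, 2, 6, 8, 1, 5, 4, 9).

Fulton essential set (5 of the 16 Rothe cells):

[(1, 6, 0), (2, 2, 0), (5, 1, 0), (5, 5, 2), (7, 4, 3)]


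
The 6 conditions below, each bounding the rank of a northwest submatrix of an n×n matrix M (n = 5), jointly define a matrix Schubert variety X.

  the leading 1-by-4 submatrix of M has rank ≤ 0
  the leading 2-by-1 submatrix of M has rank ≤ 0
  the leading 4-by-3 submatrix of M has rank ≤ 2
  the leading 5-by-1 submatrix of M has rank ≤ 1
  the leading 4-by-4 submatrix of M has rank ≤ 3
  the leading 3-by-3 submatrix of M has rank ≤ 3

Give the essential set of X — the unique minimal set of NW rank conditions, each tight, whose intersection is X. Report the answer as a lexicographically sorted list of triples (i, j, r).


Computing R[i][j] = min implied NW-rank bound (n=5, 6 conditions):

  0 | 0 | 0 | 0 | 1
  0 | 1 | 1 | 1 | 2
  1 | 2 | 2 | 2 | 3
  1 | 2 | 2 | 3 | 4
  1 | 2 | 3 | 4 | 5

hence w(1..5) = (5, 2, 1, 4, 3).

ℓ(w)=6; the 3 essential cells (i,j,r):

[(1, 4, 0), (2, 1, 0), (4, 3, 2)]


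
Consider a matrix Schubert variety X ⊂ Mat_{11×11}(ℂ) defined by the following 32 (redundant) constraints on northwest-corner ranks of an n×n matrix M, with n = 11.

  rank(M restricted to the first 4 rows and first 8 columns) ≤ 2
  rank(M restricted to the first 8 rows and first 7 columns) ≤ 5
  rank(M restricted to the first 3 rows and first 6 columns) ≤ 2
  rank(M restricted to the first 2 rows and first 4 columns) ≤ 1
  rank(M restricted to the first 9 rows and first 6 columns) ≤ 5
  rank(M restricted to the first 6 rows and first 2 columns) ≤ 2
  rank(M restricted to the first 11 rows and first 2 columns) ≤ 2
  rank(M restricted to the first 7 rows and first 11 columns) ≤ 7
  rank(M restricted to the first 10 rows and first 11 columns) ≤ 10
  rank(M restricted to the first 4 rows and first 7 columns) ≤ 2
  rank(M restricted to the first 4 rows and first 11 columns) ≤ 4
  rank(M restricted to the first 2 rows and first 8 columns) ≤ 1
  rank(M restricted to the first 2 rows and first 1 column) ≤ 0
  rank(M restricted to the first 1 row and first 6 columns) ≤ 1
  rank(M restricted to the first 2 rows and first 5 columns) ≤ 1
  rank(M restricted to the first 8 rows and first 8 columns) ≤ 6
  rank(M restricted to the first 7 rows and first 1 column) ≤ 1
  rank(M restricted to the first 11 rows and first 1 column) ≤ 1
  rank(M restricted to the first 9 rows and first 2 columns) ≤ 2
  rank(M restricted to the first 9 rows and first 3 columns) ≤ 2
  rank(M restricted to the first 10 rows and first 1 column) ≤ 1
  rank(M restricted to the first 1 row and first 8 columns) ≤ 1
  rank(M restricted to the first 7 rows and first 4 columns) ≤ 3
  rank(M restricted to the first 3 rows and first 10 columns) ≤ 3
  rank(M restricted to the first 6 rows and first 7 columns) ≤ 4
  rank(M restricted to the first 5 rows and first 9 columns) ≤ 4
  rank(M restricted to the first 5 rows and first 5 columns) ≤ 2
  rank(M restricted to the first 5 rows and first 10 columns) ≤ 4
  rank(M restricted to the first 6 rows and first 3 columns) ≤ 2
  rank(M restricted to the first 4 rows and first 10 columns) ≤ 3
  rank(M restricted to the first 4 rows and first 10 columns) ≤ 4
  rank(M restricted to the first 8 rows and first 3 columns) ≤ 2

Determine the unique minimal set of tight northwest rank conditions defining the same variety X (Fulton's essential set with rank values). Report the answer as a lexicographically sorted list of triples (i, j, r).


Recovering R(i,j) via the rank-extension bound from the 32 conditions:

  0, 1, 1, 1, 1, 1, 1, 1, 1, 1, 1
  0, 1, 1, 1, 1, 1, 1, 1, 2, 2, 2
  1, 2, 2, 2, 2, 2, 2, 2, 3, 3, 3
  1, 2, 2, 2, 2, 2, 2, 2, 3, 3, 4
  1, 2, 2, 2, 2, 3, 3, 3, 4, 4, 5
  1, 2, 2, 3, 3, 4, 4, 4, 5, 5, 6
  1, 2, 2, 3, 4, 5, 5, 5, 6, 6, 7
  1, 2, 2, 3, 4, 5, 5, 6, 7, 7, 8
  1, 2, 2, 3, 4, 5, 6, 7, 8, 8, 9
  1, 2, 3, 4, 5, 6, 7, 8, 9, 9, 10
  1, 2, 3, 4, 5, 6, 7, 8, 9, 10, 11

second differences of R give the permutation w = (2, 9, 1, 11, 6, 4, 5, 8, 7, 3, 10).

7 SE-corners of the 23-cell Rothe diagram give Ess(w):

[(2, 1, 0), (2, 8, 1), (4, 8, 2), (4, 10, 3), (5, 5, 2), (8, 7, 5), (9, 3, 2)]


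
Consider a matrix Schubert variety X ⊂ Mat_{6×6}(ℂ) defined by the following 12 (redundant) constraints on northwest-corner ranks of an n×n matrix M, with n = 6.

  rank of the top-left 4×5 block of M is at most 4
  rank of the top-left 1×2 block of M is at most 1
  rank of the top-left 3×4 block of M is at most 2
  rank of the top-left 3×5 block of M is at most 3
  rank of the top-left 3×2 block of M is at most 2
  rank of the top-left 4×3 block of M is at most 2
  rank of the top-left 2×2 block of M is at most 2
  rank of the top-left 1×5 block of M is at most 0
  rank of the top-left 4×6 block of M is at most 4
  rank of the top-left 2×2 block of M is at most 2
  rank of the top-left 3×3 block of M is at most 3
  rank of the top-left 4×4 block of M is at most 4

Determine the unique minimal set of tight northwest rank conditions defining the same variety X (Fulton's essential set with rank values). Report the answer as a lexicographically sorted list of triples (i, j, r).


Reconstructing r_w from the 12 given conditions:

  0 | 0 | 0 | 0 | 0 | 1
  1 | 1 | 1 | 1 | 1 | 2
  1 | 2 | 2 | 2 | 2 | 3
  1 | 2 | 2 | 3 | 3 | 4
  1 | 2 | 3 | 4 | 4 | 5
  1 | 2 | 3 | 4 | 5 | 6

hence w(1..6) = (6, 1, 2, 4, 3, 5).

|D(w)|=6, |Ess(w)|=2:

[(1, 5, 0), (4, 3, 2)]


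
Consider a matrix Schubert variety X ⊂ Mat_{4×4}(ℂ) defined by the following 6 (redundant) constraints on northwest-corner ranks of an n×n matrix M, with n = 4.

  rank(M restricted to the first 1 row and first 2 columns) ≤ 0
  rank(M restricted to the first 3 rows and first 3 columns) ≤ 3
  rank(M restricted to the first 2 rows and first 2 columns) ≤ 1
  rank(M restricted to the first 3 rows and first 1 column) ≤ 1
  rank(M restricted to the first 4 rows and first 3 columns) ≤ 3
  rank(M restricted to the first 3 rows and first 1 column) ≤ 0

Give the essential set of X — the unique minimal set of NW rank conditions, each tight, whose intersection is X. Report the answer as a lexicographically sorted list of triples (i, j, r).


Propagating the 6 rank bounds to every northwest block:

  R[1]: 0, 0, 1, 1
  R[2]: 0, 1, 2, 2
  R[3]: 0, 1, 2, 3
  R[4]: 1, 2, 3, 4

the unique w with this rank table is (3, 2, 4, 1).

|D(w)|=4, |Ess(w)|=2:

[(1, 2, 0), (3, 1, 0)]


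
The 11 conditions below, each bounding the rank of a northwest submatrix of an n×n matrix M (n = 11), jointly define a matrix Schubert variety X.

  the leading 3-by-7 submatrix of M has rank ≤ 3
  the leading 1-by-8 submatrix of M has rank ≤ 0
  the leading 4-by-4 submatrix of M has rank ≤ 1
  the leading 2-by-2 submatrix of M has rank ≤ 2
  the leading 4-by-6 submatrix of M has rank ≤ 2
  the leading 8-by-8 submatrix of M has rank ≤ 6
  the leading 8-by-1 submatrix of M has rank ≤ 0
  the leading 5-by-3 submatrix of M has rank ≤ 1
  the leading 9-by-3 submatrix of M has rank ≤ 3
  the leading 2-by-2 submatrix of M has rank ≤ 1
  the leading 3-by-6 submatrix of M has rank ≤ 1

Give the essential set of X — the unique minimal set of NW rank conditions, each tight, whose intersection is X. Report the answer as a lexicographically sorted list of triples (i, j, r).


Propagating the 11 rank bounds to every northwest block:

  R[1]: 0, 0, 0, 0, 0, 0, 0, 0, 1, 1, 1
  R[2]: 0, 1, 1, 1, 1, 1, 1, 1, 2, 2, 2
  R[3]: 0, 1, 1, 1, 1, 1, 2, 2, 3, 3, 3
  R[4]: 0, 1, 1, 1, 2, 2, 3, 3, 4, 4, 4
  R[5]: 0, 1, 1, 2, 3, 3, 4, 4, 5, 5, 5
  R[6]: 0, 1, 2, 3, 4, 4, 5, 5, 6, 6, 6
  R[7]: 0, 1, 2, 3, 4, 5, 6, 6, 7, 7, 7
  R[8]: 0, 1, 2, 3, 4, 5, 6, 6, 7, 8, 8
  R[9]: 1, 2, 3, 4, 5, 6, 7, 7, 8, 9, 9
  R[10]: 1, 2, 3, 4, 5, 6, 7, 8, 9, 10, 10
  R[11]: 1, 2, 3, 4, 5, 6, 7, 8, 9, 10, 11

giving w = (9, 2, 7, 5, 4, 3, 6, 10, 1, 8, 11) via Δ²R.

D(w) has 23 cells with 6 SE-corners; essential set:

[(1, 8, 0), (3, 6, 1), (4, 4, 1), (5, 3, 1), (8, 1, 0), (8, 8, 6)]


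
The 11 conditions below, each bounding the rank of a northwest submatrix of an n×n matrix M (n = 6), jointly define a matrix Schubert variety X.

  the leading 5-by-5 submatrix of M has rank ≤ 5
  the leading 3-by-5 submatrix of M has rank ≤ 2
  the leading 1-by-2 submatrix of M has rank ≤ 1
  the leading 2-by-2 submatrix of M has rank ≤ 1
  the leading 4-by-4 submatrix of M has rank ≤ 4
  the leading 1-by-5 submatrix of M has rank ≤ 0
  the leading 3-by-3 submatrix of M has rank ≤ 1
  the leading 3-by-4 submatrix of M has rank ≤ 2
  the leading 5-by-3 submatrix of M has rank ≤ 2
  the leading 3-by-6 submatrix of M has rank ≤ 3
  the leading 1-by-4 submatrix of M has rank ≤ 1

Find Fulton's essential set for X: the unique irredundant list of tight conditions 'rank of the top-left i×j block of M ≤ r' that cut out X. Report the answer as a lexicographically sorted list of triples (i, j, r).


Reconstructing r_w from the 11 given conditions:

  0 0 0 0 0 1
  1 1 1 1 1 2
  1 1 1 2 2 3
  1 2 2 3 3 4
  1 2 2 3 4 5
  1 2 3 4 5 6

second differences of R give the permutation w = (6, 1, 4, 2, 5, 3).

Rothe diagram D(w) (8 cells), 3 SE-corners (essential conditions):

[(1, 5, 0), (3, 3, 1), (5, 3, 2)]


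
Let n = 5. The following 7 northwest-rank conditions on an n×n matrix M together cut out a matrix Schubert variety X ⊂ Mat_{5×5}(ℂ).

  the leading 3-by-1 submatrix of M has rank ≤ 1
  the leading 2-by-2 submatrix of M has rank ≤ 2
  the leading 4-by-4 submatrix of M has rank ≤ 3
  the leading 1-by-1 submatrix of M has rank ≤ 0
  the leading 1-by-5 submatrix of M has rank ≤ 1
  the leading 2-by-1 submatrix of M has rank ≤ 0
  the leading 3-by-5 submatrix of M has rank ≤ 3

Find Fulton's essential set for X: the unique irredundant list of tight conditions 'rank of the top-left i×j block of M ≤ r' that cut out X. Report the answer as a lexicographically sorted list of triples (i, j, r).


Computing R[i][j] = min implied NW-rank bound (n=5, 7 conditions):

  0 1 1 1 1
  0 1 2 2 2
  1 2 3 3 3
  1 2 3 3 4
  1 2 3 4 5

reading off 1-entries of Δ²R: w = (2, 3, 1, 5, 4).

2 SE-corners of the 3-cell Rothe diagram give Ess(w):

[(2, 1, 0), (4, 4, 3)]


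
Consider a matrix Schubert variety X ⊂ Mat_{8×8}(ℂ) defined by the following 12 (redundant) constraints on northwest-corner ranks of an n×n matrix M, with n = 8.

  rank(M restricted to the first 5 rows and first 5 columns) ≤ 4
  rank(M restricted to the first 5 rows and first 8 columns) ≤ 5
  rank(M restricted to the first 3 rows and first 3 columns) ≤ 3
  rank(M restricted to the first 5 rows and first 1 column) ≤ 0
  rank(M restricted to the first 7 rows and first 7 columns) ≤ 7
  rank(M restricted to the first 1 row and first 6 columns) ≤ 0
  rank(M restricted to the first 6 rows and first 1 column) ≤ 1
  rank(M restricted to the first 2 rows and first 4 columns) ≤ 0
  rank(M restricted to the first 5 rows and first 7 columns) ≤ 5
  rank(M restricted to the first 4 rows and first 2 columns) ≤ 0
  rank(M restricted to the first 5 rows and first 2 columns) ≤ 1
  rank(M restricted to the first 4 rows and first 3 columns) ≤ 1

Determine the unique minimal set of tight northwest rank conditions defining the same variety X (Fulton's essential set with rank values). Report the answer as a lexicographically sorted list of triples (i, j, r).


Recovering R(i,j) via the rank-extension bound from the 12 conditions:

  R[1]: 0 | 0 | 0 | 0 | 0 | 0 | 1 | 1
  R[2]: 0 | 0 | 0 | 0 | 1 | 1 | 2 | 2
  R[3]: 0 | 0 | 1 | 1 | 2 | 2 | 3 | 3
  R[4]: 0 | 0 | 1 | 2 | 3 | 3 | 4 | 4
  R[5]: 0 | 1 | 2 | 3 | 4 | 4 | 5 | 5
  R[6]: 1 | 2 | 3 | 4 | 5 | 5 | 6 | 6
  R[7]: 1 | 2 | 3 | 4 | 5 | 6 | 7 | 7
  R[8]: 1 | 2 | 3 | 4 | 5 | 6 | 7 | 8

giving w = (7, 5, 3, 4, 2, 1, 6, 8) via Δ²R.

Rothe diagram D(w) (15 cells), 4 SE-corners (essential conditions):

[(1, 6, 0), (2, 4, 0), (4, 2, 0), (5, 1, 0)]


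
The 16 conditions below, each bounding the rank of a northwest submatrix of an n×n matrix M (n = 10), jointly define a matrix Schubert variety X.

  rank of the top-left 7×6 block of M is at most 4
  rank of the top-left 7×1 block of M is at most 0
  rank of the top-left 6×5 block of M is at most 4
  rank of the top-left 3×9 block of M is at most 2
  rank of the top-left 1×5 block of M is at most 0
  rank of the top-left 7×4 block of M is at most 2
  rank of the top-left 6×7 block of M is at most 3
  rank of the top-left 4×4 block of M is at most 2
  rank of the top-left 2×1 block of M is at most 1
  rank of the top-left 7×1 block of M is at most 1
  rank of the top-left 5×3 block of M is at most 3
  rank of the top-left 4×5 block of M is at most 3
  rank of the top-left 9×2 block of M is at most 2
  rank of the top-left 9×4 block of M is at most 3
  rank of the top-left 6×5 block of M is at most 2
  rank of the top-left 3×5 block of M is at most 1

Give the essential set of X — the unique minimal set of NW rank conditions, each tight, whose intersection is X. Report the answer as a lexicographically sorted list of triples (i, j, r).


Rank table r_w(10×10) implied by the 16 constraints:

  i=1: 0  0  0  0  0  1  1  1  1  1
  i=2: 0  1  1  1  1  2  2  2  2  2
  i=3: 0  1  1  1  1  2  2  2  2  3
  i=4: 0  1  2  2  2  3  3  3  3  4
  i=5: 0  1  2  2  2  3  3  4  4  5
  i=6: 0  1  2  2  2  3  3  4  5  6
  i=7: 0  1  2  2  3  4  4  5  6  7
  i=8: 1  2  3  3  4  5  5  6  7  8
  i=9: 1  2  3  3  4  5  6  7  8  9
  i=10: 1  2  3  4  5  6  7  8  9  10

so w = (6, 2, 10, 3, 8, 9, 5, 1, 7, 4).

Fulton essential set (8 of the 25 Rothe cells):

[(1, 5, 0), (3, 5, 1), (3, 9, 2), (6, 5, 2), (6, 7, 3), (7, 1, 0), (7, 4, 2), (9, 4, 3)]


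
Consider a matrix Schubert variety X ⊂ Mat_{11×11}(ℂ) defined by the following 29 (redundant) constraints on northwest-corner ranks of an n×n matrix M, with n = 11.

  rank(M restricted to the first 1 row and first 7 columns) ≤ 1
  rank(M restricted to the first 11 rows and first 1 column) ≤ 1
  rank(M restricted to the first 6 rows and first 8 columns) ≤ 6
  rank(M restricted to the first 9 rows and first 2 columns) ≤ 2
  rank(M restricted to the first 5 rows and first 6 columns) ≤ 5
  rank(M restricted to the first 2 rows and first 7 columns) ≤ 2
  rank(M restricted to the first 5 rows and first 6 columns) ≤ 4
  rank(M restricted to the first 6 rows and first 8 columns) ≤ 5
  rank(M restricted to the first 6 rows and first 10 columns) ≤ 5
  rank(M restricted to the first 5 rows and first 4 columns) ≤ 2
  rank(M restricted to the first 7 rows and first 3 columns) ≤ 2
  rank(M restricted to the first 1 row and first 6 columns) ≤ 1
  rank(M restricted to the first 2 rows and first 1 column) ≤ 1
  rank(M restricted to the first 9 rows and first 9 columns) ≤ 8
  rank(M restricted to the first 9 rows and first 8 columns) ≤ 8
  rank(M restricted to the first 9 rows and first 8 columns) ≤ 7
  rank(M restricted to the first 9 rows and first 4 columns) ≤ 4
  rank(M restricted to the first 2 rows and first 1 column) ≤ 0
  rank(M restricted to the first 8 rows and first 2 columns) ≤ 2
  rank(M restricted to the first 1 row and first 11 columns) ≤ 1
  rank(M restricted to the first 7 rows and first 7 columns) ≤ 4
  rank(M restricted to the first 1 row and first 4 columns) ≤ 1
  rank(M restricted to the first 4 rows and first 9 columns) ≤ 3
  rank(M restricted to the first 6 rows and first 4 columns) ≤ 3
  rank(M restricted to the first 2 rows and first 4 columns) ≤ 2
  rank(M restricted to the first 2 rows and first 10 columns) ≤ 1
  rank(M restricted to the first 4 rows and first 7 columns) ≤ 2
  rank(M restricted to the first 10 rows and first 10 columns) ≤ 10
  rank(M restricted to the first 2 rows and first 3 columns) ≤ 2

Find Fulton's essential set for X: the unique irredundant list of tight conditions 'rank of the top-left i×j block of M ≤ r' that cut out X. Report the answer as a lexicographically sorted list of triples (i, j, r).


Computing R[i][j] = min implied NW-rank bound (n=11, 29 conditions):

  i=1: 0 | 1 | 1 | 1 | 1 | 1 | 1 | 1 | 1 | 1 | 1
  i=2: 0 | 1 | 1 | 1 | 1 | 1 | 1 | 1 | 1 | 1 | 2
  i=3: 1 | 2 | 2 | 2 | 2 | 2 | 2 | 2 | 2 | 2 | 3
  i=4: 1 | 2 | 2 | 2 | 2 | 2 | 2 | 3 | 3 | 3 | 4
  i=5: 1 | 2 | 2 | 2 | 3 | 3 | 3 | 4 | 4 | 4 | 5
  i=6: 1 | 2 | 2 | 3 | 4 | 4 | 4 | 5 | 5 | 5 | 6
  i=7: 1 | 2 | 2 | 3 | 4 | 4 | 4 | 5 | 6 | 6 | 7
  i=8: 1 | 2 | 3 | 4 | 5 | 5 | 5 | 6 | 7 | 7 | 8
  i=9: 1 | 2 | 3 | 4 | 5 | 6 | 6 | 7 | 8 | 8 | 9
  i=10: 1 | 2 | 3 | 4 | 5 | 6 | 7 | 8 | 9 | 9 | 10
  i=11: 1 | 2 | 3 | 4 | 5 | 6 | 7 | 8 | 9 | 10 | 11

giving w = (2, 11, 1, 8, 5, 4, 9, 3, 6, 7, 10) via Δ²R.

Rothe diagram D(w) (21 cells), 6 SE-corners (essential conditions):

[(2, 1, 0), (2, 10, 1), (4, 7, 2), (5, 4, 2), (7, 3, 2), (7, 7, 4)]


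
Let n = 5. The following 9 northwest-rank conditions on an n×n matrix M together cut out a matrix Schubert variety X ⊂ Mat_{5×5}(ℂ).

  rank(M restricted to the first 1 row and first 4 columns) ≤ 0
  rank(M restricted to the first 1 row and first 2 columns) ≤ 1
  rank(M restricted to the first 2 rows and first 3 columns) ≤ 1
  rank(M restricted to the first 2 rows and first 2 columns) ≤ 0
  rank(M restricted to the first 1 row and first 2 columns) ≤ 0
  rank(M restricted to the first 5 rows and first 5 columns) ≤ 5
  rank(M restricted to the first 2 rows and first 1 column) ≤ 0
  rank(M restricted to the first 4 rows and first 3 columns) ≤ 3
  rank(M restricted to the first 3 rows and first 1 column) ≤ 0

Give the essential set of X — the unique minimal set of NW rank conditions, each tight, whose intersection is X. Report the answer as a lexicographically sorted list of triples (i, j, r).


Propagating the 9 rank bounds to every northwest block:

  0  0  0  0  1
  0  0  1  1  2
  0  1  2  2  3
  1  2  3  3  4
  1  2  3  4  5

second differences of R give the permutation w = (5, 3, 2, 1, 4).

Fulton essential set (3 of the 7 Rothe cells):

[(1, 4, 0), (2, 2, 0), (3, 1, 0)]


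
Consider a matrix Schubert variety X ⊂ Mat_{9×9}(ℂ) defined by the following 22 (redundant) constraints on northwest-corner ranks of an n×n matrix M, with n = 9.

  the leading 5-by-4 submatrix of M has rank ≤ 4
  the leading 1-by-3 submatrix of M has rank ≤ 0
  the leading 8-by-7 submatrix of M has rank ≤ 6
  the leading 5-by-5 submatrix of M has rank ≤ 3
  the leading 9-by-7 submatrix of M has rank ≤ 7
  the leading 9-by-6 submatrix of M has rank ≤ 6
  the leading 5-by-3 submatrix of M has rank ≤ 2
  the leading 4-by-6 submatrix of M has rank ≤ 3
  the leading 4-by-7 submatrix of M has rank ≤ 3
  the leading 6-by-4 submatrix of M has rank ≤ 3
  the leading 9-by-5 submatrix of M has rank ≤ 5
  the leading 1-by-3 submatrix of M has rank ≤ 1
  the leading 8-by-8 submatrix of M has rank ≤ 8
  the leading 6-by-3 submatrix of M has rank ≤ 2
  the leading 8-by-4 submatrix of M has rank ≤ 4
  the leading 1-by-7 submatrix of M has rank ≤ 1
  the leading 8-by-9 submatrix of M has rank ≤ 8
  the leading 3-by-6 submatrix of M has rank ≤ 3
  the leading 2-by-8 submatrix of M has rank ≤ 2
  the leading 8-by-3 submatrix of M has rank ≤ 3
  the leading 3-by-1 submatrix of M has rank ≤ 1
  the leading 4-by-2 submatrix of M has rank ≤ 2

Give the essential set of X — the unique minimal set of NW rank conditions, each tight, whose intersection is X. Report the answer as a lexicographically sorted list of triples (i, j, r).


Propagating the 22 rank bounds to every northwest block:

  0  0  0  1  1  1  1  1  1
  1  1  1  2  2  2  2  2  2
  1  2  2  3  3  3  3  3  3
  1  2  2  3  3  3  3  4  4
  1  2  2  3  3  4  4  5  5
  1  2  2  3  4  5  5  6  6
  1  2  3  4  5  6  6  7  7
  1  2  3  4  5  6  6  7  8
  1  2  3  4  5  6  7  8  9

second differences of R give the permutation w = (4, 1, 2, 8, 6, 5, 3, 9, 7).

D(w) has 11 cells with 5 SE-corners; essential set:

[(1, 3, 0), (4, 7, 3), (5, 5, 3), (6, 3, 2), (8, 7, 6)]


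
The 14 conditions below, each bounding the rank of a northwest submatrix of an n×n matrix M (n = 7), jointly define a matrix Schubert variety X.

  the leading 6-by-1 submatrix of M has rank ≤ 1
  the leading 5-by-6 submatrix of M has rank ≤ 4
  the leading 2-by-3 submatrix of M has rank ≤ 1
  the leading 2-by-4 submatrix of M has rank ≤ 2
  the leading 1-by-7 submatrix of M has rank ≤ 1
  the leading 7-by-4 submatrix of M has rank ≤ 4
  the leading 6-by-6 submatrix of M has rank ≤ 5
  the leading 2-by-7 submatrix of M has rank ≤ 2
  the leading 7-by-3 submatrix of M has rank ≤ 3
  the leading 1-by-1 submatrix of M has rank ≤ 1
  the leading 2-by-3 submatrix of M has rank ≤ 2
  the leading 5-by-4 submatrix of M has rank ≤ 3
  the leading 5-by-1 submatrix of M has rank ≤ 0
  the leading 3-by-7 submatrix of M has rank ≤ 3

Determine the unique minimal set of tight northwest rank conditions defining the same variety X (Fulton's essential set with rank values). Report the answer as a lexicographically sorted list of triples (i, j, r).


The tightest implied rank at each (i,j), from the 14 conditions:

  R[1]: 0 1 1 1 1 1 1
  R[2]: 0 1 1 2 2 2 2
  R[3]: 0 1 2 3 3 3 3
  R[4]: 0 1 2 3 4 4 4
  R[5]: 0 1 2 3 4 4 5
  R[6]: 1 2 3 4 5 5 6
  R[7]: 1 2 3 4 5 6 7

hence w(1..7) = (2, 4, 3, 5, 7, 1, 6).

ℓ(w)=7; the 3 essential cells (i,j,r):

[(2, 3, 1), (5, 1, 0), (5, 6, 4)]


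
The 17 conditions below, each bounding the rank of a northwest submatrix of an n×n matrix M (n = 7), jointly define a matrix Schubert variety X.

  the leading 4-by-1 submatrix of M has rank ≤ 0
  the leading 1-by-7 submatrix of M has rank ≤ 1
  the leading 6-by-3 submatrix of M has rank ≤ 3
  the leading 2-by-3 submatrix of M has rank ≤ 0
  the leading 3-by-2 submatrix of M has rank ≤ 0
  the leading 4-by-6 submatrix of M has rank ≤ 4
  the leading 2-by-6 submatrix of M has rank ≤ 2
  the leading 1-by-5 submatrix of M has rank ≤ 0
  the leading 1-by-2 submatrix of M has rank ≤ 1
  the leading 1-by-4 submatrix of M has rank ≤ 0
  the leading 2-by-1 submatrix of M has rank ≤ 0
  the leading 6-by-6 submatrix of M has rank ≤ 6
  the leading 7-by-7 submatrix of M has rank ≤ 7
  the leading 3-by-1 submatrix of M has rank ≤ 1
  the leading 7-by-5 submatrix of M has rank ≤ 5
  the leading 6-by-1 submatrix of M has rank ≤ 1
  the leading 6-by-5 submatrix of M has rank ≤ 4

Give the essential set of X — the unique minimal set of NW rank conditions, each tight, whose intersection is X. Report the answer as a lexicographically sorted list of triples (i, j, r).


Recovering R(i,j) via the rank-extension bound from the 17 conditions:

  0 | 0 | 0 | 0 | 0 | 1 | 1
  0 | 0 | 0 | 1 | 1 | 2 | 2
  0 | 0 | 1 | 2 | 2 | 3 | 3
  0 | 1 | 2 | 3 | 3 | 4 | 4
  1 | 2 | 3 | 4 | 4 | 5 | 5
  1 | 2 | 3 | 4 | 4 | 5 | 6
  1 | 2 | 3 | 4 | 5 | 6 | 7

second differences of R give the permutation w = (6, 4, 3, 2, 1, 7, 5).

5 SE-corners of the 12-cell Rothe diagram give Ess(w):

[(1, 5, 0), (2, 3, 0), (3, 2, 0), (4, 1, 0), (6, 5, 4)]
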